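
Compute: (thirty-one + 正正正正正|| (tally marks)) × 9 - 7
Convert thirty-one (English words) → 31 (decimal)
Convert 正正正正正|| (tally marks) → 5 + 5 + 5 + 5 + 5 + 2 = 27 (decimal)
Expression in decimal: (31 + 27) × 9 - 7
Parentheses first: 31 + 27 = 58
Multiply: 58 × 9 = 522
Subtract: 522 - 7 = 515
515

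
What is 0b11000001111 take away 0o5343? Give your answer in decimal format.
Convert 0b11000001111 (binary) → 1024 + 512 + 8 + 4 + 2 + 1 = 1551 (decimal)
Convert 0o5343 (octal) → 5×512 + 3×64 + 4×8 + 3 = 2787 (decimal)
Compute 1551 - 2787 = -1236
-1236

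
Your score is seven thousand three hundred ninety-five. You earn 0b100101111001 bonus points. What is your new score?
Convert seven thousand three hundred ninety-five (English words) → 7×1000 + 3×100 + 95 = 7395 (decimal)
Convert 0b100101111001 (binary) → 2048 + 256 + 64 + 32 + 16 + 8 + 1 = 2425 (decimal)
Compute 7395 + 2425 = 9820
9820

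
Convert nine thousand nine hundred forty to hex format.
Convert nine thousand nine hundred forty (English words) → 9×1000 + 9×100 + 40 = 9940 (decimal)
Convert 9940 (decimal) → 9940 = 2×4096 + 6×256 + 13×16 + 4 → 0x26D4 (hexadecimal)
0x26D4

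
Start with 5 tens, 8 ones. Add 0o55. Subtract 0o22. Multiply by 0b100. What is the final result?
Convert 5 tens, 8 ones (place-value notation) → 5×10 + 8 = 58 (decimal)
Start: 58
Convert 0o55 (octal) → 5×8 + 5 = 45 (decimal)
58 + 45 = 103
Convert 0o22 (octal) → 2×8 + 2 = 18 (decimal)
103 - 18 = 85
Convert 0b100 (binary) → 4 (decimal)
85 × 4 = 340
340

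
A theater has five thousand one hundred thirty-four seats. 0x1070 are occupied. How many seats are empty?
Convert five thousand one hundred thirty-four (English words) → 5×1000 + 1×100 + 34 = 5134 (decimal)
Convert 0x1070 (hexadecimal) → 1×4096 + 7×16 = 4208 (decimal)
Compute 5134 - 4208 = 926
926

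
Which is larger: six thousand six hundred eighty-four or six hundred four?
Convert six thousand six hundred eighty-four (English words) → 6×1000 + 6×100 + 84 = 6684 (decimal)
Convert six hundred four (English words) → 6×100 + 4 = 604 (decimal)
Compare 6684 vs 604: larger = 6684
6684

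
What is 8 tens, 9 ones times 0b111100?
Convert 8 tens, 9 ones (place-value notation) → 8×10 + 9 = 89 (decimal)
Convert 0b111100 (binary) → 32 + 16 + 8 + 4 = 60 (decimal)
Compute 89 × 60 = 5340
5340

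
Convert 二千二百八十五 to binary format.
Convert 二千二百八十五 (Chinese numeral) → 2×1000 + 2×100 + 8×10 + 5 = 2285 (decimal)
Convert 2285 (decimal) → 2285 = 2048 + 128 + 64 + 32 + 8 + 4 + 1 → 0b100011101101 (binary)
0b100011101101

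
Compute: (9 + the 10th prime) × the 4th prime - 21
Convert the 10th prime (prime index) → 29 (decimal)
Convert the 4th prime (prime index) → 7 (decimal)
Expression in decimal: (9 + 29) × 7 - 21
Parentheses first: 9 + 29 = 38
Multiply: 38 × 7 = 266
Subtract: 266 - 21 = 245
245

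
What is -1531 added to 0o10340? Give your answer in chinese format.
Convert 0o10340 (octal) → 1×4096 + 3×64 + 4×8 = 4320 (decimal)
Compute -1531 + 4320 = 2789
Convert 2789 (decimal) → 2789 = 2×1000 + 7×100 + 8×10 + 9 → 二千七百八十九 (Chinese numeral)
二千七百八十九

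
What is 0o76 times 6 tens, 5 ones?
Convert 0o76 (octal) → 7×8 + 6 = 62 (decimal)
Convert 6 tens, 5 ones (place-value notation) → 6×10 + 5 = 65 (decimal)
Compute 62 × 65 = 4030
4030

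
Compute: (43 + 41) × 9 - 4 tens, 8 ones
Convert 4 tens, 8 ones (place-value notation) → 4×10 + 8 = 48 (decimal)
Expression in decimal: (43 + 41) × 9 - 48
Parentheses first: 43 + 41 = 84
Multiply: 84 × 9 = 756
Subtract: 756 - 48 = 708
708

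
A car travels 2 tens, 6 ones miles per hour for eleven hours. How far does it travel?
Convert 2 tens, 6 ones (place-value notation) → 2×10 + 6 = 26 (decimal)
Convert eleven (English words) → 11 (decimal)
Compute 26 × 11 = 286
286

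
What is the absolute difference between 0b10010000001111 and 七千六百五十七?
Convert 0b10010000001111 (binary) → 8192 + 1024 + 8 + 4 + 2 + 1 = 9231 (decimal)
Convert 七千六百五十七 (Chinese numeral) → 7×1000 + 6×100 + 5×10 + 7 = 7657 (decimal)
Compute |9231 - 7657| = 1574
1574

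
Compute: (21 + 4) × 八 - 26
Convert 八 (Chinese numeral) → 8 (decimal)
Expression in decimal: (21 + 4) × 8 - 26
Parentheses first: 21 + 4 = 25
Multiply: 25 × 8 = 200
Subtract: 200 - 26 = 174
174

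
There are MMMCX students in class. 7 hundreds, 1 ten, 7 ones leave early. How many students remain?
Convert MMMCX (Roman numeral) → 1000 + 1000 + 1000 + 100 + 10 = 3110 (decimal)
Convert 7 hundreds, 1 ten, 7 ones (place-value notation) → 7×100 + 1×10 + 7 = 717 (decimal)
Compute 3110 - 717 = 2393
2393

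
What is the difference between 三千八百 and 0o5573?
Convert 三千八百 (Chinese numeral) → 3×1000 + 8×100 = 3800 (decimal)
Convert 0o5573 (octal) → 5×512 + 5×64 + 7×8 + 3 = 2939 (decimal)
Difference: |3800 - 2939| = 861
861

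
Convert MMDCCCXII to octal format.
Convert MMDCCCXII (Roman numeral) → 1000 + 1000 + 500 + 100 + 100 + 100 + 10 + 1 + 1 = 2812 (decimal)
Convert 2812 (decimal) → 2812 = 5×512 + 3×64 + 7×8 + 4 → 0o5374 (octal)
0o5374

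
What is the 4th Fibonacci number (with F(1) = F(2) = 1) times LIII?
Convert the 4th Fibonacci number (with F(1) = F(2) = 1) (Fibonacci index) → 1, 1, 2, 3 → 3 (decimal)
Convert LIII (Roman numeral) → 50 + 1 + 1 + 1 = 53 (decimal)
Compute 3 × 53 = 159
159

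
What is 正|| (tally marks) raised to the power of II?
Convert 正|| (tally marks) → 5 + 2 = 7 (decimal)
Convert II (Roman numeral) → 1 + 1 = 2 (decimal)
Compute 7 ^ 2 = 49
49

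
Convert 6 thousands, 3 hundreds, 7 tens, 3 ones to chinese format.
Convert 6 thousands, 3 hundreds, 7 tens, 3 ones (place-value notation) → 6×1000 + 3×100 + 7×10 + 3 = 6373 (decimal)
Convert 6373 (decimal) → 6373 = 6×1000 + 3×100 + 7×10 + 3 → 六千三百七十三 (Chinese numeral)
六千三百七十三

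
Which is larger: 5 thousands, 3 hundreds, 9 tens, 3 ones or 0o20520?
Convert 5 thousands, 3 hundreds, 9 tens, 3 ones (place-value notation) → 5×1000 + 3×100 + 9×10 + 3 = 5393 (decimal)
Convert 0o20520 (octal) → 2×4096 + 5×64 + 2×8 = 8528 (decimal)
Compare 5393 vs 8528: larger = 8528
8528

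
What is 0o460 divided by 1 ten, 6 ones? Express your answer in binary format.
Convert 0o460 (octal) → 4×64 + 6×8 = 304 (decimal)
Convert 1 ten, 6 ones (place-value notation) → 1×10 + 6 = 16 (decimal)
Compute 304 ÷ 16 = 19
Convert 19 (decimal) → 19 = 16 + 2 + 1 → 0b10011 (binary)
0b10011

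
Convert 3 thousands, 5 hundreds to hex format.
Convert 3 thousands, 5 hundreds (place-value notation) → 3×1000 + 5×100 = 3500 (decimal)
Convert 3500 (decimal) → 3500 = 13×256 + 10×16 + 12 → 0xDAC (hexadecimal)
0xDAC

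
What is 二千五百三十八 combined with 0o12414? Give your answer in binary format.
Convert 二千五百三十八 (Chinese numeral) → 2×1000 + 5×100 + 3×10 + 8 = 2538 (decimal)
Convert 0o12414 (octal) → 1×4096 + 2×512 + 4×64 + 1×8 + 4 = 5388 (decimal)
Compute 2538 + 5388 = 7926
Convert 7926 (decimal) → 7926 = 4096 + 2048 + 1024 + 512 + 128 + 64 + 32 + 16 + 4 + 2 → 0b1111011110110 (binary)
0b1111011110110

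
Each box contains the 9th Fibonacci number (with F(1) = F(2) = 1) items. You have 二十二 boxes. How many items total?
Convert the 9th Fibonacci number (with F(1) = F(2) = 1) (Fibonacci index) → 1, 1, 2, 3, 5, 8, 13, 21, 34 → 34 (decimal)
Convert 二十二 (Chinese numeral) → 2×10 + 2 = 22 (decimal)
Compute 34 × 22 = 748
748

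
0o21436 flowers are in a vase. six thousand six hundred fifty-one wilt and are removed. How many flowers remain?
Convert 0o21436 (octal) → 2×4096 + 1×512 + 4×64 + 3×8 + 6 = 8990 (decimal)
Convert six thousand six hundred fifty-one (English words) → 6×1000 + 6×100 + 51 = 6651 (decimal)
Compute 8990 - 6651 = 2339
2339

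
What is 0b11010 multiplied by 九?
Convert 0b11010 (binary) → 16 + 8 + 2 = 26 (decimal)
Convert 九 (Chinese numeral) → 9 (decimal)
Compute 26 × 9 = 234
234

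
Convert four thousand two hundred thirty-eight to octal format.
Convert four thousand two hundred thirty-eight (English words) → 4×1000 + 2×100 + 38 = 4238 (decimal)
Convert 4238 (decimal) → 4238 = 1×4096 + 2×64 + 1×8 + 6 → 0o10216 (octal)
0o10216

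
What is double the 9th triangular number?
The 9th triangular number = 9×10/2 = 45
Compute 45 × 2 = 90
90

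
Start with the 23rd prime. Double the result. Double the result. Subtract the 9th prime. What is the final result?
Convert the 23rd prime (prime index) → 83 (decimal)
Start: 83
83 × 2 = 166
166 × 2 = 332
Convert the 9th prime (prime index) → 23 (decimal)
332 - 23 = 309
309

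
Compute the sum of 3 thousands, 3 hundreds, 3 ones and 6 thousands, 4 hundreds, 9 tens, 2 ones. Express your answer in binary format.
Convert 3 thousands, 3 hundreds, 3 ones (place-value notation) → 3×1000 + 3×100 + 3 = 3303 (decimal)
Convert 6 thousands, 4 hundreds, 9 tens, 2 ones (place-value notation) → 6×1000 + 4×100 + 9×10 + 2 = 6492 (decimal)
Compute 3303 + 6492 = 9795
Convert 9795 (decimal) → 9795 = 8192 + 1024 + 512 + 64 + 2 + 1 → 0b10011001000011 (binary)
0b10011001000011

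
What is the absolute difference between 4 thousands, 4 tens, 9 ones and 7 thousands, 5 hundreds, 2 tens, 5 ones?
Convert 4 thousands, 4 tens, 9 ones (place-value notation) → 4×1000 + 4×10 + 9 = 4049 (decimal)
Convert 7 thousands, 5 hundreds, 2 tens, 5 ones (place-value notation) → 7×1000 + 5×100 + 2×10 + 5 = 7525 (decimal)
Compute |4049 - 7525| = 3476
3476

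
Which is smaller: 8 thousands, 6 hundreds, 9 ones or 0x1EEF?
Convert 8 thousands, 6 hundreds, 9 ones (place-value notation) → 8×1000 + 6×100 + 9 = 8609 (decimal)
Convert 0x1EEF (hexadecimal) → 1×4096 + 14×256 + 14×16 + 15 = 7919 (decimal)
Compare 8609 vs 7919: smaller = 7919
7919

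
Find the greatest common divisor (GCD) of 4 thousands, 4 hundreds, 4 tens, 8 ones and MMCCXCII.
Convert 4 thousands, 4 hundreds, 4 tens, 8 ones (place-value notation) → 4×1000 + 4×100 + 4×10 + 8 = 4448 (decimal)
Convert MMCCXCII (Roman numeral) → 1000 + 1000 + 100 + 100 + 90 + 1 + 1 = 2292 (decimal)
Compute gcd(4448, 2292) = 4
4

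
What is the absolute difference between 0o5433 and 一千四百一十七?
Convert 0o5433 (octal) → 5×512 + 4×64 + 3×8 + 3 = 2843 (decimal)
Convert 一千四百一十七 (Chinese numeral) → 1×1000 + 4×100 + 1×10 + 7 = 1417 (decimal)
Compute |2843 - 1417| = 1426
1426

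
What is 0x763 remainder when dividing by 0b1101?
Convert 0x763 (hexadecimal) → 7×256 + 6×16 + 3 = 1891 (decimal)
Convert 0b1101 (binary) → 8 + 4 + 1 = 13 (decimal)
Compute 1891 mod 13 = 6
6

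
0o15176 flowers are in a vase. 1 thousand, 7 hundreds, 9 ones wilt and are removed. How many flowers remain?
Convert 0o15176 (octal) → 1×4096 + 5×512 + 1×64 + 7×8 + 6 = 6782 (decimal)
Convert 1 thousand, 7 hundreds, 9 ones (place-value notation) → 1×1000 + 7×100 + 9 = 1709 (decimal)
Compute 6782 - 1709 = 5073
5073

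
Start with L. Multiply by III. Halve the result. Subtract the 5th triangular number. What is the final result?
Convert L (Roman numeral) → 50 (decimal)
Start: 50
Convert III (Roman numeral) → 1 + 1 + 1 = 3 (decimal)
50 × 3 = 150
150 ÷ 2 = 75
Convert the 5th triangular number (triangular index) → 5×6/2 = 15 (decimal)
75 - 15 = 60
60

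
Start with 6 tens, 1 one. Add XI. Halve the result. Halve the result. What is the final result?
Convert 6 tens, 1 one (place-value notation) → 6×10 + 1 = 61 (decimal)
Start: 61
Convert XI (Roman numeral) → 10 + 1 = 11 (decimal)
61 + 11 = 72
72 ÷ 2 = 36
36 ÷ 2 = 18
18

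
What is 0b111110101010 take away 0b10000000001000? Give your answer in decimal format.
Convert 0b111110101010 (binary) → 2048 + 1024 + 512 + 256 + 128 + 32 + 8 + 2 = 4010 (decimal)
Convert 0b10000000001000 (binary) → 8192 + 8 = 8200 (decimal)
Compute 4010 - 8200 = -4190
-4190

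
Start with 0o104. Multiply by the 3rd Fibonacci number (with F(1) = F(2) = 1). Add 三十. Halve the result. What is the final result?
Convert 0o104 (octal) → 1×64 + 4 = 68 (decimal)
Start: 68
Convert the 3rd Fibonacci number (with F(1) = F(2) = 1) (Fibonacci index) → 1, 1, 2 → 2 (decimal)
68 × 2 = 136
Convert 三十 (Chinese numeral) → 3×10 = 30 (decimal)
136 + 30 = 166
166 ÷ 2 = 83
83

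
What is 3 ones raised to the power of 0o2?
Convert 3 ones (place-value notation) → 3 (decimal)
Convert 0o2 (octal) → 2 (decimal)
Compute 3 ^ 2 = 9
9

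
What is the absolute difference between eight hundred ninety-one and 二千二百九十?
Convert eight hundred ninety-one (English words) → 8×100 + 91 = 891 (decimal)
Convert 二千二百九十 (Chinese numeral) → 2×1000 + 2×100 + 9×10 = 2290 (decimal)
Compute |891 - 2290| = 1399
1399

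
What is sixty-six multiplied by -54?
Convert sixty-six (English words) → 66 (decimal)
Compute 66 × -54 = -3564
-3564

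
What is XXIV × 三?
Convert XXIV (Roman numeral) → 10 + 10 + 4 = 24 (decimal)
Convert 三 (Chinese numeral) → 3 (decimal)
Compute 24 × 3 = 72
72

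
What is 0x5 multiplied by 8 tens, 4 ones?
Convert 0x5 (hexadecimal) → 5 (decimal)
Convert 8 tens, 4 ones (place-value notation) → 8×10 + 4 = 84 (decimal)
Compute 5 × 84 = 420
420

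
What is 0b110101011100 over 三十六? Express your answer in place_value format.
Convert 0b110101011100 (binary) → 2048 + 1024 + 256 + 64 + 16 + 8 + 4 = 3420 (decimal)
Convert 三十六 (Chinese numeral) → 3×10 + 6 = 36 (decimal)
Compute 3420 ÷ 36 = 95
Convert 95 (decimal) → 95 = 9×10 + 5 → 9 tens, 5 ones (place-value notation)
9 tens, 5 ones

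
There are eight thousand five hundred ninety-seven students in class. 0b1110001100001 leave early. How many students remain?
Convert eight thousand five hundred ninety-seven (English words) → 8×1000 + 5×100 + 97 = 8597 (decimal)
Convert 0b1110001100001 (binary) → 4096 + 2048 + 1024 + 64 + 32 + 1 = 7265 (decimal)
Compute 8597 - 7265 = 1332
1332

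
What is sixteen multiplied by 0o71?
Convert sixteen (English words) → 16 (decimal)
Convert 0o71 (octal) → 7×8 + 1 = 57 (decimal)
Compute 16 × 57 = 912
912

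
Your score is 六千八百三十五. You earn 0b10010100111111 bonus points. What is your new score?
Convert 六千八百三十五 (Chinese numeral) → 6×1000 + 8×100 + 3×10 + 5 = 6835 (decimal)
Convert 0b10010100111111 (binary) → 8192 + 1024 + 256 + 32 + 16 + 8 + 4 + 2 + 1 = 9535 (decimal)
Compute 6835 + 9535 = 16370
16370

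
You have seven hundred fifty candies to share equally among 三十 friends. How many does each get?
Convert seven hundred fifty (English words) → 7×100 + 50 = 750 (decimal)
Convert 三十 (Chinese numeral) → 3×10 = 30 (decimal)
Compute 750 ÷ 30 = 25
25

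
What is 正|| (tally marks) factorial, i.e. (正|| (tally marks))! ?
Convert 正|| (tally marks) → 5 + 2 = 7 (decimal)
Compute 7! = 5040
5040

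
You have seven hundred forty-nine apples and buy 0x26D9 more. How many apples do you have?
Convert seven hundred forty-nine (English words) → 7×100 + 49 = 749 (decimal)
Convert 0x26D9 (hexadecimal) → 2×4096 + 6×256 + 13×16 + 9 = 9945 (decimal)
Compute 749 + 9945 = 10694
10694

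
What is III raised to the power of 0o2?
Convert III (Roman numeral) → 1 + 1 + 1 = 3 (decimal)
Convert 0o2 (octal) → 2 (decimal)
Compute 3 ^ 2 = 9
9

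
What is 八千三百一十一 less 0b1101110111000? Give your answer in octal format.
Convert 八千三百一十一 (Chinese numeral) → 8×1000 + 3×100 + 1×10 + 1 = 8311 (decimal)
Convert 0b1101110111000 (binary) → 4096 + 2048 + 512 + 256 + 128 + 32 + 16 + 8 = 7096 (decimal)
Compute 8311 - 7096 = 1215
Convert 1215 (decimal) → 1215 = 2×512 + 2×64 + 7×8 + 7 → 0o2277 (octal)
0o2277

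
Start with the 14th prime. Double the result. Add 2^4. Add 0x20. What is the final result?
Convert the 14th prime (prime index) → 43 (decimal)
Start: 43
43 × 2 = 86
Convert 2^4 (power) → 16 (decimal)
86 + 16 = 102
Convert 0x20 (hexadecimal) → 2×16 = 32 (decimal)
102 + 32 = 134
134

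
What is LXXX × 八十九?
Convert LXXX (Roman numeral) → 50 + 10 + 10 + 10 = 80 (decimal)
Convert 八十九 (Chinese numeral) → 8×10 + 9 = 89 (decimal)
Compute 80 × 89 = 7120
7120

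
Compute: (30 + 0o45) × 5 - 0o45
Convert 0o45 (octal) → 4×8 + 5 = 37 (decimal)
Convert 0o45 (octal) → 4×8 + 5 = 37 (decimal)
Expression in decimal: (30 + 37) × 5 - 37
Parentheses first: 30 + 37 = 67
Multiply: 67 × 5 = 335
Subtract: 335 - 37 = 298
298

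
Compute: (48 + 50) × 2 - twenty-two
Convert twenty-two (English words) → 22 (decimal)
Expression in decimal: (48 + 50) × 2 - 22
Parentheses first: 48 + 50 = 98
Multiply: 98 × 2 = 196
Subtract: 196 - 22 = 174
174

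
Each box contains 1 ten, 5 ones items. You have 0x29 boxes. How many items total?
Convert 1 ten, 5 ones (place-value notation) → 1×10 + 5 = 15 (decimal)
Convert 0x29 (hexadecimal) → 2×16 + 9 = 41 (decimal)
Compute 15 × 41 = 615
615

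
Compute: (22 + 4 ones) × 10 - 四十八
Convert 4 ones (place-value notation) → 4 (decimal)
Convert 四十八 (Chinese numeral) → 4×10 + 8 = 48 (decimal)
Expression in decimal: (22 + 4) × 10 - 48
Parentheses first: 22 + 4 = 26
Multiply: 26 × 10 = 260
Subtract: 260 - 48 = 212
212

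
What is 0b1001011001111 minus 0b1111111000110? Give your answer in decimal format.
Convert 0b1001011001111 (binary) → 4096 + 512 + 128 + 64 + 8 + 4 + 2 + 1 = 4815 (decimal)
Convert 0b1111111000110 (binary) → 4096 + 2048 + 1024 + 512 + 256 + 128 + 64 + 4 + 2 = 8134 (decimal)
Compute 4815 - 8134 = -3319
-3319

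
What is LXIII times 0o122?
Convert LXIII (Roman numeral) → 50 + 10 + 1 + 1 + 1 = 63 (decimal)
Convert 0o122 (octal) → 1×64 + 2×8 + 2 = 82 (decimal)
Compute 63 × 82 = 5166
5166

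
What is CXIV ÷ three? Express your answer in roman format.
Convert CXIV (Roman numeral) → 100 + 10 + 4 = 114 (decimal)
Convert three (English words) → 3 (decimal)
Compute 114 ÷ 3 = 38
Convert 38 (decimal) → 38 = 10 + 10 + 10 + 5 + 1 + 1 + 1 → XXXVIII (Roman numeral)
XXXVIII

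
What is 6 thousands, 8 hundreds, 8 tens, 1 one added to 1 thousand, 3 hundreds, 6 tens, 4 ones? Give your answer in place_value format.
Convert 6 thousands, 8 hundreds, 8 tens, 1 one (place-value notation) → 6×1000 + 8×100 + 8×10 + 1 = 6881 (decimal)
Convert 1 thousand, 3 hundreds, 6 tens, 4 ones (place-value notation) → 1×1000 + 3×100 + 6×10 + 4 = 1364 (decimal)
Compute 6881 + 1364 = 8245
Convert 8245 (decimal) → 8245 = 8×1000 + 2×100 + 4×10 + 5 → 8 thousands, 2 hundreds, 4 tens, 5 ones (place-value notation)
8 thousands, 2 hundreds, 4 tens, 5 ones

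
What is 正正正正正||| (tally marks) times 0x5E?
Convert 正正正正正||| (tally marks) → 5 + 5 + 5 + 5 + 5 + 3 = 28 (decimal)
Convert 0x5E (hexadecimal) → 5×16 + 14 = 94 (decimal)
Compute 28 × 94 = 2632
2632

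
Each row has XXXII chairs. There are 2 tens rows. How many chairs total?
Convert XXXII (Roman numeral) → 10 + 10 + 10 + 1 + 1 = 32 (decimal)
Convert 2 tens (place-value notation) → 2×10 = 20 (decimal)
Compute 32 × 20 = 640
640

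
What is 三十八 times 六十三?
Convert 三十八 (Chinese numeral) → 3×10 + 8 = 38 (decimal)
Convert 六十三 (Chinese numeral) → 6×10 + 3 = 63 (decimal)
Compute 38 × 63 = 2394
2394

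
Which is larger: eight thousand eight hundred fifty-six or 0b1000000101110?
Convert eight thousand eight hundred fifty-six (English words) → 8×1000 + 8×100 + 56 = 8856 (decimal)
Convert 0b1000000101110 (binary) → 4096 + 32 + 8 + 4 + 2 = 4142 (decimal)
Compare 8856 vs 4142: larger = 8856
8856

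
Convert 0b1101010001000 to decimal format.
Convert 0b1101010001000 (binary) → 4096 + 2048 + 512 + 128 + 8 = 6792 (decimal)
6792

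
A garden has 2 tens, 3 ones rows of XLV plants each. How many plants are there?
Convert XLV (Roman numeral) → 40 + 5 = 45 (decimal)
Convert 2 tens, 3 ones (place-value notation) → 2×10 + 3 = 23 (decimal)
Compute 45 × 23 = 1035
1035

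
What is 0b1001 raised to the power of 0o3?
Convert 0b1001 (binary) → 8 + 1 = 9 (decimal)
Convert 0o3 (octal) → 3 (decimal)
Compute 9 ^ 3 = 729
729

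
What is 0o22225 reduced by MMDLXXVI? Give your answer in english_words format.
Convert 0o22225 (octal) → 2×4096 + 2×512 + 2×64 + 2×8 + 5 = 9365 (decimal)
Convert MMDLXXVI (Roman numeral) → 1000 + 1000 + 500 + 50 + 10 + 10 + 5 + 1 = 2576 (decimal)
Compute 9365 - 2576 = 6789
Convert 6789 (decimal) → 6789 = 6×1000 + 7×100 + 89 → six thousand seven hundred eighty-nine (English words)
six thousand seven hundred eighty-nine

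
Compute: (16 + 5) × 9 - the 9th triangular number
Convert the 9th triangular number (triangular index) → 9×10/2 = 45 (decimal)
Expression in decimal: (16 + 5) × 9 - 45
Parentheses first: 16 + 5 = 21
Multiply: 21 × 9 = 189
Subtract: 189 - 45 = 144
144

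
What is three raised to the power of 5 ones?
Convert three (English words) → 3 (decimal)
Convert 5 ones (place-value notation) → 5 (decimal)
Compute 3 ^ 5 = 243
243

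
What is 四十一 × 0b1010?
Convert 四十一 (Chinese numeral) → 4×10 + 1 = 41 (decimal)
Convert 0b1010 (binary) → 8 + 2 = 10 (decimal)
Compute 41 × 10 = 410
410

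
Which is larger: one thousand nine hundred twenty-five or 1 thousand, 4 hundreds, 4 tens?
Convert one thousand nine hundred twenty-five (English words) → 1×1000 + 9×100 + 25 = 1925 (decimal)
Convert 1 thousand, 4 hundreds, 4 tens (place-value notation) → 1×1000 + 4×100 + 4×10 = 1440 (decimal)
Compare 1925 vs 1440: larger = 1925
1925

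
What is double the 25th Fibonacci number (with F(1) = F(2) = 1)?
The 25th Fibonacci number (with F(1) = F(2) = 1) = 75025
Compute 75025 × 2 = 150050
150050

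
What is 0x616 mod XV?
Convert 0x616 (hexadecimal) → 6×256 + 1×16 + 6 = 1558 (decimal)
Convert XV (Roman numeral) → 10 + 5 = 15 (decimal)
Compute 1558 mod 15 = 13
13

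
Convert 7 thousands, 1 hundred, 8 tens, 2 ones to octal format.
Convert 7 thousands, 1 hundred, 8 tens, 2 ones (place-value notation) → 7×1000 + 1×100 + 8×10 + 2 = 7182 (decimal)
Convert 7182 (decimal) → 7182 = 1×4096 + 6×512 + 1×8 + 6 → 0o16016 (octal)
0o16016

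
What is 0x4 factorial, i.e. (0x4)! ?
Convert 0x4 (hexadecimal) → 4 (decimal)
Compute 4! = 24
24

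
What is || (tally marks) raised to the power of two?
Convert || (tally marks) → 2 (decimal)
Convert two (English words) → 2 (decimal)
Compute 2 ^ 2 = 4
4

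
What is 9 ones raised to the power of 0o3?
Convert 9 ones (place-value notation) → 9 (decimal)
Convert 0o3 (octal) → 3 (decimal)
Compute 9 ^ 3 = 729
729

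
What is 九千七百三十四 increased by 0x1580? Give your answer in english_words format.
Convert 九千七百三十四 (Chinese numeral) → 9×1000 + 7×100 + 3×10 + 4 = 9734 (decimal)
Convert 0x1580 (hexadecimal) → 1×4096 + 5×256 + 8×16 = 5504 (decimal)
Compute 9734 + 5504 = 15238
Convert 15238 (decimal) → 15238 = 15×1000 + 2×100 + 38 → fifteen thousand two hundred thirty-eight (English words)
fifteen thousand two hundred thirty-eight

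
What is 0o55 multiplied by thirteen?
Convert 0o55 (octal) → 5×8 + 5 = 45 (decimal)
Convert thirteen (English words) → 13 (decimal)
Compute 45 × 13 = 585
585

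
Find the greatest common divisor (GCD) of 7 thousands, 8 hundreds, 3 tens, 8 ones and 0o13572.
Convert 7 thousands, 8 hundreds, 3 tens, 8 ones (place-value notation) → 7×1000 + 8×100 + 3×10 + 8 = 7838 (decimal)
Convert 0o13572 (octal) → 1×4096 + 3×512 + 5×64 + 7×8 + 2 = 6010 (decimal)
Compute gcd(7838, 6010) = 2
2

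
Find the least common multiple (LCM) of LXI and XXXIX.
Convert LXI (Roman numeral) → 50 + 10 + 1 = 61 (decimal)
Convert XXXIX (Roman numeral) → 10 + 10 + 10 + 9 = 39 (decimal)
Compute lcm(61, 39) = 2379
2379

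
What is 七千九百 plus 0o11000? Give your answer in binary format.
Convert 七千九百 (Chinese numeral) → 7×1000 + 9×100 = 7900 (decimal)
Convert 0o11000 (octal) → 1×4096 + 1×512 = 4608 (decimal)
Compute 7900 + 4608 = 12508
Convert 12508 (decimal) → 12508 = 8192 + 4096 + 128 + 64 + 16 + 8 + 4 → 0b11000011011100 (binary)
0b11000011011100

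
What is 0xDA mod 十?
Convert 0xDA (hexadecimal) → 13×16 + 10 = 218 (decimal)
Convert 十 (Chinese numeral) → 1×10 = 10 (decimal)
Compute 218 mod 10 = 8
8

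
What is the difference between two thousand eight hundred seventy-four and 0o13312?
Convert two thousand eight hundred seventy-four (English words) → 2×1000 + 8×100 + 74 = 2874 (decimal)
Convert 0o13312 (octal) → 1×4096 + 3×512 + 3×64 + 1×8 + 2 = 5834 (decimal)
Difference: |2874 - 5834| = 2960
2960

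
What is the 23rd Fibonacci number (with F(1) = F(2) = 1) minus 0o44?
The 23rd Fibonacci number (with F(1) = F(2) = 1) = 28657
Convert 0o44 (octal) → 4×8 + 4 = 36 (decimal)
Compute 28657 - 36 = 28621
28621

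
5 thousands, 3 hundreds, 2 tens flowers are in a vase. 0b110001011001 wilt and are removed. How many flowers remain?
Convert 5 thousands, 3 hundreds, 2 tens (place-value notation) → 5×1000 + 3×100 + 2×10 = 5320 (decimal)
Convert 0b110001011001 (binary) → 2048 + 1024 + 64 + 16 + 8 + 1 = 3161 (decimal)
Compute 5320 - 3161 = 2159
2159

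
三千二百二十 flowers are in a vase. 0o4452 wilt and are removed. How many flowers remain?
Convert 三千二百二十 (Chinese numeral) → 3×1000 + 2×100 + 2×10 = 3220 (decimal)
Convert 0o4452 (octal) → 4×512 + 4×64 + 5×8 + 2 = 2346 (decimal)
Compute 3220 - 2346 = 874
874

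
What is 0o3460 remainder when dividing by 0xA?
Convert 0o3460 (octal) → 3×512 + 4×64 + 6×8 = 1840 (decimal)
Convert 0xA (hexadecimal) → 10 (decimal)
Compute 1840 mod 10 = 0
0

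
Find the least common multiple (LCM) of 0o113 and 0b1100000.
Convert 0o113 (octal) → 1×64 + 1×8 + 3 = 75 (decimal)
Convert 0b1100000 (binary) → 64 + 32 = 96 (decimal)
Compute lcm(75, 96) = 2400
2400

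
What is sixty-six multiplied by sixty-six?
Convert sixty-six (English words) → 66 (decimal)
Convert sixty-six (English words) → 66 (decimal)
Compute 66 × 66 = 4356
4356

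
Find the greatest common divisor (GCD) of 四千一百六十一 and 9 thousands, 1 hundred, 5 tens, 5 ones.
Convert 四千一百六十一 (Chinese numeral) → 4×1000 + 1×100 + 6×10 + 1 = 4161 (decimal)
Convert 9 thousands, 1 hundred, 5 tens, 5 ones (place-value notation) → 9×1000 + 1×100 + 5×10 + 5 = 9155 (decimal)
Compute gcd(4161, 9155) = 1
1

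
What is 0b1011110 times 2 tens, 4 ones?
Convert 0b1011110 (binary) → 64 + 16 + 8 + 4 + 2 = 94 (decimal)
Convert 2 tens, 4 ones (place-value notation) → 2×10 + 4 = 24 (decimal)
Compute 94 × 24 = 2256
2256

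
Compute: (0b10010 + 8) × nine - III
Convert 0b10010 (binary) → 16 + 2 = 18 (decimal)
Convert nine (English words) → 9 (decimal)
Convert III (Roman numeral) → 1 + 1 + 1 = 3 (decimal)
Expression in decimal: (18 + 8) × 9 - 3
Parentheses first: 18 + 8 = 26
Multiply: 26 × 9 = 234
Subtract: 234 - 3 = 231
231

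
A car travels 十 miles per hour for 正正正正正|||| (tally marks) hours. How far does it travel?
Convert 十 (Chinese numeral) → 1×10 = 10 (decimal)
Convert 正正正正正|||| (tally marks) → 5 + 5 + 5 + 5 + 5 + 4 = 29 (decimal)
Compute 10 × 29 = 290
290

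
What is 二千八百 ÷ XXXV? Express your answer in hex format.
Convert 二千八百 (Chinese numeral) → 2×1000 + 8×100 = 2800 (decimal)
Convert XXXV (Roman numeral) → 10 + 10 + 10 + 5 = 35 (decimal)
Compute 2800 ÷ 35 = 80
Convert 80 (decimal) → 80 = 5×16 → 0x50 (hexadecimal)
0x50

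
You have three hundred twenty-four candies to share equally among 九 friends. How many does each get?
Convert three hundred twenty-four (English words) → 3×100 + 24 = 324 (decimal)
Convert 九 (Chinese numeral) → 9 (decimal)
Compute 324 ÷ 9 = 36
36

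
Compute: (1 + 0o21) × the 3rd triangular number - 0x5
Convert 0o21 (octal) → 2×8 + 1 = 17 (decimal)
Convert the 3rd triangular number (triangular index) → 3×4/2 = 6 (decimal)
Convert 0x5 (hexadecimal) → 5 (decimal)
Expression in decimal: (1 + 17) × 6 - 5
Parentheses first: 1 + 17 = 18
Multiply: 18 × 6 = 108
Subtract: 108 - 5 = 103
103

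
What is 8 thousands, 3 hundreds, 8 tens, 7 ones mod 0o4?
Convert 8 thousands, 3 hundreds, 8 tens, 7 ones (place-value notation) → 8×1000 + 3×100 + 8×10 + 7 = 8387 (decimal)
Convert 0o4 (octal) → 4 (decimal)
Compute 8387 mod 4 = 3
3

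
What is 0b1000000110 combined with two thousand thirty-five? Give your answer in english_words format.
Convert 0b1000000110 (binary) → 512 + 4 + 2 = 518 (decimal)
Convert two thousand thirty-five (English words) → 2×1000 + 35 = 2035 (decimal)
Compute 518 + 2035 = 2553
Convert 2553 (decimal) → 2553 = 2×1000 + 5×100 + 53 → two thousand five hundred fifty-three (English words)
two thousand five hundred fifty-three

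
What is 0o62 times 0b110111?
Convert 0o62 (octal) → 6×8 + 2 = 50 (decimal)
Convert 0b110111 (binary) → 32 + 16 + 4 + 2 + 1 = 55 (decimal)
Compute 50 × 55 = 2750
2750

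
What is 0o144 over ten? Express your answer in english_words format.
Convert 0o144 (octal) → 1×64 + 4×8 + 4 = 100 (decimal)
Convert ten (English words) → 10 (decimal)
Compute 100 ÷ 10 = 10
Convert 10 (decimal) → ten (English words)
ten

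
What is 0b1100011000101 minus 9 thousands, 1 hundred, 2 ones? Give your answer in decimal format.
Convert 0b1100011000101 (binary) → 4096 + 2048 + 128 + 64 + 4 + 1 = 6341 (decimal)
Convert 9 thousands, 1 hundred, 2 ones (place-value notation) → 9×1000 + 1×100 + 2 = 9102 (decimal)
Compute 6341 - 9102 = -2761
-2761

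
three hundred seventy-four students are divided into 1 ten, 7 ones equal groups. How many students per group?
Convert three hundred seventy-four (English words) → 3×100 + 74 = 374 (decimal)
Convert 1 ten, 7 ones (place-value notation) → 1×10 + 7 = 17 (decimal)
Compute 374 ÷ 17 = 22
22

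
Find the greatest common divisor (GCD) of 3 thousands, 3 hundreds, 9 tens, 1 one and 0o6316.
Convert 3 thousands, 3 hundreds, 9 tens, 1 one (place-value notation) → 3×1000 + 3×100 + 9×10 + 1 = 3391 (decimal)
Convert 0o6316 (octal) → 6×512 + 3×64 + 1×8 + 6 = 3278 (decimal)
Compute gcd(3391, 3278) = 1
1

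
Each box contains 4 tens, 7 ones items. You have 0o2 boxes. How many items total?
Convert 4 tens, 7 ones (place-value notation) → 4×10 + 7 = 47 (decimal)
Convert 0o2 (octal) → 2 (decimal)
Compute 47 × 2 = 94
94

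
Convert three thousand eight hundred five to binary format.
Convert three thousand eight hundred five (English words) → 3×1000 + 8×100 + 5 = 3805 (decimal)
Convert 3805 (decimal) → 3805 = 2048 + 1024 + 512 + 128 + 64 + 16 + 8 + 4 + 1 → 0b111011011101 (binary)
0b111011011101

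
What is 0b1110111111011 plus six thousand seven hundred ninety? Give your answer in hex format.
Convert 0b1110111111011 (binary) → 4096 + 2048 + 1024 + 256 + 128 + 64 + 32 + 16 + 8 + 2 + 1 = 7675 (decimal)
Convert six thousand seven hundred ninety (English words) → 6×1000 + 7×100 + 90 = 6790 (decimal)
Compute 7675 + 6790 = 14465
Convert 14465 (decimal) → 14465 = 3×4096 + 8×256 + 8×16 + 1 → 0x3881 (hexadecimal)
0x3881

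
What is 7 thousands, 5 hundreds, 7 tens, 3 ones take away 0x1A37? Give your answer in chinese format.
Convert 7 thousands, 5 hundreds, 7 tens, 3 ones (place-value notation) → 7×1000 + 5×100 + 7×10 + 3 = 7573 (decimal)
Convert 0x1A37 (hexadecimal) → 1×4096 + 10×256 + 3×16 + 7 = 6711 (decimal)
Compute 7573 - 6711 = 862
Convert 862 (decimal) → 862 = 8×100 + 6×10 + 2 → 八百六十二 (Chinese numeral)
八百六十二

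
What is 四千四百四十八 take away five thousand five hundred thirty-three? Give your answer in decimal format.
Convert 四千四百四十八 (Chinese numeral) → 4×1000 + 4×100 + 4×10 + 8 = 4448 (decimal)
Convert five thousand five hundred thirty-three (English words) → 5×1000 + 5×100 + 33 = 5533 (decimal)
Compute 4448 - 5533 = -1085
-1085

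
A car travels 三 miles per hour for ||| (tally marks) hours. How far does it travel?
Convert 三 (Chinese numeral) → 3 (decimal)
Convert ||| (tally marks) → 3 (decimal)
Compute 3 × 3 = 9
9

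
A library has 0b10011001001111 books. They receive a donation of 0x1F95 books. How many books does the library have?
Convert 0b10011001001111 (binary) → 8192 + 1024 + 512 + 64 + 8 + 4 + 2 + 1 = 9807 (decimal)
Convert 0x1F95 (hexadecimal) → 1×4096 + 15×256 + 9×16 + 5 = 8085 (decimal)
Compute 9807 + 8085 = 17892
17892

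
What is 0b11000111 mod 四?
Convert 0b11000111 (binary) → 128 + 64 + 4 + 2 + 1 = 199 (decimal)
Convert 四 (Chinese numeral) → 4 (decimal)
Compute 199 mod 4 = 3
3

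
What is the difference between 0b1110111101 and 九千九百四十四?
Convert 0b1110111101 (binary) → 512 + 256 + 128 + 32 + 16 + 8 + 4 + 1 = 957 (decimal)
Convert 九千九百四十四 (Chinese numeral) → 9×1000 + 9×100 + 4×10 + 4 = 9944 (decimal)
Difference: |957 - 9944| = 8987
8987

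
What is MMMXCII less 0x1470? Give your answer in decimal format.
Convert MMMXCII (Roman numeral) → 1000 + 1000 + 1000 + 90 + 1 + 1 = 3092 (decimal)
Convert 0x1470 (hexadecimal) → 1×4096 + 4×256 + 7×16 = 5232 (decimal)
Compute 3092 - 5232 = -2140
-2140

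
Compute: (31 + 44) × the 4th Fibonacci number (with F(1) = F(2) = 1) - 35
Convert the 4th Fibonacci number (with F(1) = F(2) = 1) (Fibonacci index) → 1, 1, 2, 3 → 3 (decimal)
Expression in decimal: (31 + 44) × 3 - 35
Parentheses first: 31 + 44 = 75
Multiply: 75 × 3 = 225
Subtract: 225 - 35 = 190
190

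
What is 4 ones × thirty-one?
Convert 4 ones (place-value notation) → 4 (decimal)
Convert thirty-one (English words) → 31 (decimal)
Compute 4 × 31 = 124
124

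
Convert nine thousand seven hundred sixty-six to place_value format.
Convert nine thousand seven hundred sixty-six (English words) → 9×1000 + 7×100 + 66 = 9766 (decimal)
Convert 9766 (decimal) → 9766 = 9×1000 + 7×100 + 6×10 + 6 → 9 thousands, 7 hundreds, 6 tens, 6 ones (place-value notation)
9 thousands, 7 hundreds, 6 tens, 6 ones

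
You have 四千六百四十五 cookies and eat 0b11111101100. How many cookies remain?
Convert 四千六百四十五 (Chinese numeral) → 4×1000 + 6×100 + 4×10 + 5 = 4645 (decimal)
Convert 0b11111101100 (binary) → 1024 + 512 + 256 + 128 + 64 + 32 + 8 + 4 = 2028 (decimal)
Compute 4645 - 2028 = 2617
2617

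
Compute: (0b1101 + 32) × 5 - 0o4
Convert 0b1101 (binary) → 8 + 4 + 1 = 13 (decimal)
Convert 0o4 (octal) → 4 (decimal)
Expression in decimal: (13 + 32) × 5 - 4
Parentheses first: 13 + 32 = 45
Multiply: 45 × 5 = 225
Subtract: 225 - 4 = 221
221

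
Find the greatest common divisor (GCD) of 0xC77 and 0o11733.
Convert 0xC77 (hexadecimal) → 12×256 + 7×16 + 7 = 3191 (decimal)
Convert 0o11733 (octal) → 1×4096 + 1×512 + 7×64 + 3×8 + 3 = 5083 (decimal)
Compute gcd(3191, 5083) = 1
1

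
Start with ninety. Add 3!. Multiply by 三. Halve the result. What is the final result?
Convert ninety (English words) → 90 (decimal)
Start: 90
Convert 3! (factorial) → 6 (decimal)
90 + 6 = 96
Convert 三 (Chinese numeral) → 3 (decimal)
96 × 3 = 288
288 ÷ 2 = 144
144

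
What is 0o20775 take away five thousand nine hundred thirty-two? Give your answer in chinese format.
Convert 0o20775 (octal) → 2×4096 + 7×64 + 7×8 + 5 = 8701 (decimal)
Convert five thousand nine hundred thirty-two (English words) → 5×1000 + 9×100 + 32 = 5932 (decimal)
Compute 8701 - 5932 = 2769
Convert 2769 (decimal) → 2769 = 2×1000 + 7×100 + 6×10 + 9 → 二千七百六十九 (Chinese numeral)
二千七百六十九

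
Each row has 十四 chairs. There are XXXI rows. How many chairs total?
Convert 十四 (Chinese numeral) → 1×10 + 4 = 14 (decimal)
Convert XXXI (Roman numeral) → 10 + 10 + 10 + 1 = 31 (decimal)
Compute 14 × 31 = 434
434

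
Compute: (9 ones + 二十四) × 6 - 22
Convert 9 ones (place-value notation) → 9 (decimal)
Convert 二十四 (Chinese numeral) → 2×10 + 4 = 24 (decimal)
Expression in decimal: (9 + 24) × 6 - 22
Parentheses first: 9 + 24 = 33
Multiply: 33 × 6 = 198
Subtract: 198 - 22 = 176
176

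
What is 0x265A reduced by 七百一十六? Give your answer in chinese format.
Convert 0x265A (hexadecimal) → 2×4096 + 6×256 + 5×16 + 10 = 9818 (decimal)
Convert 七百一十六 (Chinese numeral) → 7×100 + 1×10 + 6 = 716 (decimal)
Compute 9818 - 716 = 9102
Convert 9102 (decimal) → 9102 = 9×1000 + 1×100 + 2 → 九千一百零二 (Chinese numeral)
九千一百零二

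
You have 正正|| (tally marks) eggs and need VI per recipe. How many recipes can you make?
Convert 正正|| (tally marks) → 5 + 5 + 2 = 12 (decimal)
Convert VI (Roman numeral) → 5 + 1 = 6 (decimal)
Compute 12 ÷ 6 = 2
2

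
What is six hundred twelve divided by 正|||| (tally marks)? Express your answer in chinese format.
Convert six hundred twelve (English words) → 6×100 + 12 = 612 (decimal)
Convert 正|||| (tally marks) → 5 + 4 = 9 (decimal)
Compute 612 ÷ 9 = 68
Convert 68 (decimal) → 68 = 6×10 + 8 → 六十八 (Chinese numeral)
六十八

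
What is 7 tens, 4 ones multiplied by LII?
Convert 7 tens, 4 ones (place-value notation) → 7×10 + 4 = 74 (decimal)
Convert LII (Roman numeral) → 50 + 1 + 1 = 52 (decimal)
Compute 74 × 52 = 3848
3848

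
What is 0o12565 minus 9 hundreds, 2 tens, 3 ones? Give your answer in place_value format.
Convert 0o12565 (octal) → 1×4096 + 2×512 + 5×64 + 6×8 + 5 = 5493 (decimal)
Convert 9 hundreds, 2 tens, 3 ones (place-value notation) → 9×100 + 2×10 + 3 = 923 (decimal)
Compute 5493 - 923 = 4570
Convert 4570 (decimal) → 4570 = 4×1000 + 5×100 + 7×10 → 4 thousands, 5 hundreds, 7 tens (place-value notation)
4 thousands, 5 hundreds, 7 tens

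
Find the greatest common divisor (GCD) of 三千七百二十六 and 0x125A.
Convert 三千七百二十六 (Chinese numeral) → 3×1000 + 7×100 + 2×10 + 6 = 3726 (decimal)
Convert 0x125A (hexadecimal) → 1×4096 + 2×256 + 5×16 + 10 = 4698 (decimal)
Compute gcd(3726, 4698) = 162
162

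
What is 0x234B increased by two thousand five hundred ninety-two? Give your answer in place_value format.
Convert 0x234B (hexadecimal) → 2×4096 + 3×256 + 4×16 + 11 = 9035 (decimal)
Convert two thousand five hundred ninety-two (English words) → 2×1000 + 5×100 + 92 = 2592 (decimal)
Compute 9035 + 2592 = 11627
Convert 11627 (decimal) → 11627 = 11×1000 + 6×100 + 2×10 + 7 → 11 thousands, 6 hundreds, 2 tens, 7 ones (place-value notation)
11 thousands, 6 hundreds, 2 tens, 7 ones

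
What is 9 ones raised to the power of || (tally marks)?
Convert 9 ones (place-value notation) → 9 (decimal)
Convert || (tally marks) → 2 (decimal)
Compute 9 ^ 2 = 81
81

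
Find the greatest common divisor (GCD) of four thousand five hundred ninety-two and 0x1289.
Convert four thousand five hundred ninety-two (English words) → 4×1000 + 5×100 + 92 = 4592 (decimal)
Convert 0x1289 (hexadecimal) → 1×4096 + 2×256 + 8×16 + 9 = 4745 (decimal)
Compute gcd(4592, 4745) = 1
1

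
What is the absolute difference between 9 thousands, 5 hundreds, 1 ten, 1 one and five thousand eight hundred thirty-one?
Convert 9 thousands, 5 hundreds, 1 ten, 1 one (place-value notation) → 9×1000 + 5×100 + 1×10 + 1 = 9511 (decimal)
Convert five thousand eight hundred thirty-one (English words) → 5×1000 + 8×100 + 31 = 5831 (decimal)
Compute |9511 - 5831| = 3680
3680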